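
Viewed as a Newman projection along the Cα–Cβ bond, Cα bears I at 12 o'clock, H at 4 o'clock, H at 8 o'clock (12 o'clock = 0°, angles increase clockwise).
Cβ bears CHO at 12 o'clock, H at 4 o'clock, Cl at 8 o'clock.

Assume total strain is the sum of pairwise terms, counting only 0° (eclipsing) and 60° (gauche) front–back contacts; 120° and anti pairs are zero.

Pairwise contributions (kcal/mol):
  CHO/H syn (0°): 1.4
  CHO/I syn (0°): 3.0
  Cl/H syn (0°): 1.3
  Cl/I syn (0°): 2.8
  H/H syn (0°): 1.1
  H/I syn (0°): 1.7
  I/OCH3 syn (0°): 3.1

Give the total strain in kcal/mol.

This conformer (eclipsed): I–CHO eclipsed, H–H eclipsed, H–Cl eclipsed; 3.0 + 1.1 + 1.3 = 5.4 kcal/mol.

5.4 kcal/mol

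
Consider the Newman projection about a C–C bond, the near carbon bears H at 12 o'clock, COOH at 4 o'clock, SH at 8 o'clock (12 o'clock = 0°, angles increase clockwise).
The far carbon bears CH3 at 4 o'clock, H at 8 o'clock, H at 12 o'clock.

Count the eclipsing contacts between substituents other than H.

Non-H eclipsing pairs: COOH(120°)/CH3(120°) — 1 interaction.

1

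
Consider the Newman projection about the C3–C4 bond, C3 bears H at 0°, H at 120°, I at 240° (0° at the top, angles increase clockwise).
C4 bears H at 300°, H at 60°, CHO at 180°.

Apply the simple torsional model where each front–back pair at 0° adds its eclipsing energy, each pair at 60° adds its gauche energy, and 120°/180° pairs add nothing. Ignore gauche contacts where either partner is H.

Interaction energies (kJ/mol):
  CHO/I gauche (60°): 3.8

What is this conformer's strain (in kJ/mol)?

3.8 kJ/mol

This conformer (staggered): I–CHO gauche; 3.8 = 3.8 kJ/mol.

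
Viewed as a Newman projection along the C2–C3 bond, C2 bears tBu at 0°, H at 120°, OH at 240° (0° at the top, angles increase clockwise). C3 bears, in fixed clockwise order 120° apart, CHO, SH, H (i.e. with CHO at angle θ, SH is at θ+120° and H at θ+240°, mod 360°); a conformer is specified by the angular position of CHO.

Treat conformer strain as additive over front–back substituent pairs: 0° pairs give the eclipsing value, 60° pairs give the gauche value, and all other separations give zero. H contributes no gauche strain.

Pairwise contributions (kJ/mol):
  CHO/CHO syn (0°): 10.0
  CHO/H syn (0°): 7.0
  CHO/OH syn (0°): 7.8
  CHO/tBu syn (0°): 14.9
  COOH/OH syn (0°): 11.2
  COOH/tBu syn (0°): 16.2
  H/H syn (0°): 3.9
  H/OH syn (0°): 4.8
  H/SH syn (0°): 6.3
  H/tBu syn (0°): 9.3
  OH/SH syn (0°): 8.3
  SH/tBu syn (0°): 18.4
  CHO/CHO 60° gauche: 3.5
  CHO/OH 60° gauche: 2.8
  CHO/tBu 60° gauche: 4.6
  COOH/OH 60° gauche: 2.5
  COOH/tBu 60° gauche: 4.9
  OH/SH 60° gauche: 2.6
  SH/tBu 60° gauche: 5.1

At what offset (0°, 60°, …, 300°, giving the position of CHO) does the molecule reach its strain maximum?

CHO at 0° is eclipsed. tBu at 0° is eclipsed with CHO at 0° (14.9); H at 120° is eclipsed with SH at 120° (6.3); OH at 240° is eclipsed with H at 240° (4.8). Total 26.0 kJ/mol.
CHO at 60° is staggered. tBu at 0° is gauche with CHO at 60° (4.6); OH at 240° is gauche with SH at 180° (2.6). Total 7.2 kJ/mol.
CHO at 120° is eclipsed. tBu at 0° is eclipsed with H at 0° (9.3); H at 120° is eclipsed with CHO at 120° (7.0); OH at 240° is eclipsed with SH at 240° (8.3). Total 24.6 kJ/mol.
CHO at 180° is staggered. tBu at 0° is gauche with SH at 300° (5.1); OH at 240° is gauche with CHO at 180° (2.8); OH at 240° is gauche with SH at 300° (2.6). Total 10.5 kJ/mol.
CHO at 240° is eclipsed. tBu at 0° is eclipsed with SH at 0° (18.4); H at 120° is eclipsed with H at 120° (3.9); OH at 240° is eclipsed with CHO at 240° (7.8). Total 30.1 kJ/mol.
CHO at 300° is staggered. tBu at 0° is gauche with CHO at 300° (4.6); tBu at 0° is gauche with SH at 60° (5.1); OH at 240° is gauche with CHO at 300° (2.8). Total 12.5 kJ/mol.
The maximum (30.1 kJ/mol) occurs with CHO at 240°.

240°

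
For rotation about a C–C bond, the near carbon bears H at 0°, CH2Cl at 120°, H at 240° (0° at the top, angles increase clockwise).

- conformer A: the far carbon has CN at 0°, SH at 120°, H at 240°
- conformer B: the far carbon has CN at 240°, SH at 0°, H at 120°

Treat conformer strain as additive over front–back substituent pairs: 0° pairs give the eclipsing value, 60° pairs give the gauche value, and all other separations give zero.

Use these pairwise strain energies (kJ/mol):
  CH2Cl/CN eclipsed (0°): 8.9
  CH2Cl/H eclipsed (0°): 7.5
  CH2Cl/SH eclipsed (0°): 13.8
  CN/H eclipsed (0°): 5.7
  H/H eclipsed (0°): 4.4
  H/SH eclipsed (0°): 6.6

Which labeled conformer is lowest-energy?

A (eclipsed): H(0°)/CN(0°) eclipsed 5.7; CH2Cl(120°)/SH(120°) eclipsed 13.8; H(240°)/H(240°) eclipsed 4.4 → 23.9 kJ/mol.
B (eclipsed): H(0°)/SH(0°) eclipsed 6.6; CH2Cl(120°)/H(120°) eclipsed 7.5; H(240°)/CN(240°) eclipsed 5.7 → 19.8 kJ/mol.
B has the lowest total (19.8 kJ/mol).

B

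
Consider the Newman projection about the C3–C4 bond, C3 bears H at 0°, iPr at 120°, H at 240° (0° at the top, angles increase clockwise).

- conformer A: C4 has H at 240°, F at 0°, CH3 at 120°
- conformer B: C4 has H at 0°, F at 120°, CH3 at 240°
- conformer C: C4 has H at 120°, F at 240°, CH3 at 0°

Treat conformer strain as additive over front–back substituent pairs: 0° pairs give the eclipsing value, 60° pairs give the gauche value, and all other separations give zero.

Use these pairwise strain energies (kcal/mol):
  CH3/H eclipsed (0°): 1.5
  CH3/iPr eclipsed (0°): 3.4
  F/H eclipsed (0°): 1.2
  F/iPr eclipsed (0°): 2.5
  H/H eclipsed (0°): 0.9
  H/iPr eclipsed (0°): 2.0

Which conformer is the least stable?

A is eclipsed. H at 0° is eclipsed with F at 0° (1.2); iPr at 120° is eclipsed with CH3 at 120° (3.4); H at 240° is eclipsed with H at 240° (0.9). Total 5.5 kcal/mol.
B is eclipsed. H at 0° is eclipsed with H at 0° (0.9); iPr at 120° is eclipsed with F at 120° (2.5); H at 240° is eclipsed with CH3 at 240° (1.5). Total 4.9 kcal/mol.
C is eclipsed. H at 0° is eclipsed with CH3 at 0° (1.5); iPr at 120° is eclipsed with H at 120° (2.0); H at 240° is eclipsed with F at 240° (1.2). Total 4.7 kcal/mol.
A has the highest total (5.5 kcal/mol).

A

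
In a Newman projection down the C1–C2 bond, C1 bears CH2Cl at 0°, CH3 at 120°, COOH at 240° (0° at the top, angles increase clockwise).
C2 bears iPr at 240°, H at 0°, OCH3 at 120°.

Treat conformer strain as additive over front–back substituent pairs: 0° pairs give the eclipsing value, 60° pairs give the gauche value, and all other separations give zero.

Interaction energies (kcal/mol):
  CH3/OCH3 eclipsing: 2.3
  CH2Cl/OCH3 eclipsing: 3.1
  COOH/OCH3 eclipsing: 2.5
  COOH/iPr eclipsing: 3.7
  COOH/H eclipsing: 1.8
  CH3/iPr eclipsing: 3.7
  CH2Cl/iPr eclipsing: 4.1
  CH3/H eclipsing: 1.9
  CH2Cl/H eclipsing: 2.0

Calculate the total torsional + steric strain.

This conformer is eclipsed. CH2Cl at 0° is eclipsed with H at 0° (2.0); CH3 at 120° is eclipsed with OCH3 at 120° (2.3); COOH at 240° is eclipsed with iPr at 240° (3.7). Total 8.0 kcal/mol.

8.0 kcal/mol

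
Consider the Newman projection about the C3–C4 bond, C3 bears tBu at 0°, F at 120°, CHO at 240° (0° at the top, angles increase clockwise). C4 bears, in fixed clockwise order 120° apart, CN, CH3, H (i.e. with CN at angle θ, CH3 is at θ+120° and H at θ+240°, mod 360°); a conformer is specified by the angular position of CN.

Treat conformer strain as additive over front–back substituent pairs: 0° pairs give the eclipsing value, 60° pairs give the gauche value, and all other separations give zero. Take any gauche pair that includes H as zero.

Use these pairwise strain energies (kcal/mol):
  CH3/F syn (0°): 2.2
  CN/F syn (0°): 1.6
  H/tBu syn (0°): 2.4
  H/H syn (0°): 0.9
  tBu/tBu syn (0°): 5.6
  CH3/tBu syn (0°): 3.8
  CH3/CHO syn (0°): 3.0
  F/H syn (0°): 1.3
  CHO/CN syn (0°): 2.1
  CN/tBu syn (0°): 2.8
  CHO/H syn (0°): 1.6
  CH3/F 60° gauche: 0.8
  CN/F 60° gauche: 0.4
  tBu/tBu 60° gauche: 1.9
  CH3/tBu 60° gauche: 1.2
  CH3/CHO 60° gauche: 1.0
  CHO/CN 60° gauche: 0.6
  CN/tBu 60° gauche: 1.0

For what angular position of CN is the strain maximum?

CN at 0° (eclipsed): tBu(0°)/CN(0°) eclipsed 2.8; F(120°)/CH3(120°) eclipsed 2.2; CHO(240°)/H(240°) eclipsed 1.6 → 6.6 kcal/mol.
CN at 60° (staggered): tBu(0°)/CN(60°) gauche 1.0; F(120°)/CN(60°) gauche 0.4; F(120°)/CH3(180°) gauche 0.8; CHO(240°)/CH3(180°) gauche 1.0 → 3.2 kcal/mol.
CN at 120° (eclipsed): tBu(0°)/H(0°) eclipsed 2.4; F(120°)/CN(120°) eclipsed 1.6; CHO(240°)/CH3(240°) eclipsed 3.0 → 7.0 kcal/mol.
CN at 180° (staggered): tBu(0°)/CH3(300°) gauche 1.2; F(120°)/CN(180°) gauche 0.4; CHO(240°)/CN(180°) gauche 0.6; CHO(240°)/CH3(300°) gauche 1.0 → 3.2 kcal/mol.
CN at 240° (eclipsed): tBu(0°)/CH3(0°) eclipsed 3.8; F(120°)/H(120°) eclipsed 1.3; CHO(240°)/CN(240°) eclipsed 2.1 → 7.2 kcal/mol.
CN at 300° (staggered): tBu(0°)/CN(300°) gauche 1.0; tBu(0°)/CH3(60°) gauche 1.2; F(120°)/CH3(60°) gauche 0.8; CHO(240°)/CN(300°) gauche 0.6 → 3.6 kcal/mol.
The maximum (7.2 kcal/mol) occurs with CN at 240°.

240°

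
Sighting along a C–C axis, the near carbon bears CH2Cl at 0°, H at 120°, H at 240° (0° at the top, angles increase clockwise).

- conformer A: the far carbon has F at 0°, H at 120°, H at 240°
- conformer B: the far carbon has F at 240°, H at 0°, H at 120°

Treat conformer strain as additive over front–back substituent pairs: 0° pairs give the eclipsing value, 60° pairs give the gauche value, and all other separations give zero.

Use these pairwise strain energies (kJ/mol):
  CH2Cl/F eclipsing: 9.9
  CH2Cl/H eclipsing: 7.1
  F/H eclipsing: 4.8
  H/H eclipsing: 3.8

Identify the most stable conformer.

A (eclipsed): CH2Cl–F eclipsed, H–H eclipsed, H–H eclipsed; 9.9 + 3.8 + 3.8 = 17.5 kJ/mol.
B (eclipsed): CH2Cl–H eclipsed, H–H eclipsed, H–F eclipsed; 7.1 + 3.8 + 4.8 = 15.7 kJ/mol.
B has the lowest total (15.7 kJ/mol).

B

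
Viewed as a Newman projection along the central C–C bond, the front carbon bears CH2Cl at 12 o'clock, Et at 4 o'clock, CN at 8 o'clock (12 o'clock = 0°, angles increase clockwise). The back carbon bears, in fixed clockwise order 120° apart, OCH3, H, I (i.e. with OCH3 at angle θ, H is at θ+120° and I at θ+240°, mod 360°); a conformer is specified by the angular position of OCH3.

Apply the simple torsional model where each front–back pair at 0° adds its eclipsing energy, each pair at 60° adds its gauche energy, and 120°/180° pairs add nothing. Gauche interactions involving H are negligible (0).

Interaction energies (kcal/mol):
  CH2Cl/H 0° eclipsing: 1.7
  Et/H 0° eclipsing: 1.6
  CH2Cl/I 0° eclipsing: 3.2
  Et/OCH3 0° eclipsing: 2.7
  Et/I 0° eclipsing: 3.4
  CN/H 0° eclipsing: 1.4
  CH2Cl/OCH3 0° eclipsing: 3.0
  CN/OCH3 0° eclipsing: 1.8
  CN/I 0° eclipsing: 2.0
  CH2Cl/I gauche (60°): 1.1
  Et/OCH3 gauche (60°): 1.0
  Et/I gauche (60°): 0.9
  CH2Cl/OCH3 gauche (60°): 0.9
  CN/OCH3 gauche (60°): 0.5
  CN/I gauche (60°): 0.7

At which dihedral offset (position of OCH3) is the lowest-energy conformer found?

300°

OCH3 at 0° (eclipsed): CH2Cl(0°)/OCH3(0°) eclipsed 3.0; Et(120°)/H(120°) eclipsed 1.6; CN(240°)/I(240°) eclipsed 2.0 → 6.6 kcal/mol.
OCH3 at 60° (staggered): CH2Cl(0°)/OCH3(60°) gauche 0.9; CH2Cl(0°)/I(300°) gauche 1.1; Et(120°)/OCH3(60°) gauche 1.0; CN(240°)/I(300°) gauche 0.7 → 3.7 kcal/mol.
OCH3 at 120° (eclipsed): CH2Cl(0°)/I(0°) eclipsed 3.2; Et(120°)/OCH3(120°) eclipsed 2.7; CN(240°)/H(240°) eclipsed 1.4 → 7.3 kcal/mol.
OCH3 at 180° (staggered): CH2Cl(0°)/I(60°) gauche 1.1; Et(120°)/OCH3(180°) gauche 1.0; Et(120°)/I(60°) gauche 0.9; CN(240°)/OCH3(180°) gauche 0.5 → 3.5 kcal/mol.
OCH3 at 240° (eclipsed): CH2Cl(0°)/H(0°) eclipsed 1.7; Et(120°)/I(120°) eclipsed 3.4; CN(240°)/OCH3(240°) eclipsed 1.8 → 6.9 kcal/mol.
OCH3 at 300° (staggered): CH2Cl(0°)/OCH3(300°) gauche 0.9; Et(120°)/I(180°) gauche 0.9; CN(240°)/OCH3(300°) gauche 0.5; CN(240°)/I(180°) gauche 0.7 → 3.0 kcal/mol.
The minimum (3.0 kcal/mol) occurs with OCH3 at 300°.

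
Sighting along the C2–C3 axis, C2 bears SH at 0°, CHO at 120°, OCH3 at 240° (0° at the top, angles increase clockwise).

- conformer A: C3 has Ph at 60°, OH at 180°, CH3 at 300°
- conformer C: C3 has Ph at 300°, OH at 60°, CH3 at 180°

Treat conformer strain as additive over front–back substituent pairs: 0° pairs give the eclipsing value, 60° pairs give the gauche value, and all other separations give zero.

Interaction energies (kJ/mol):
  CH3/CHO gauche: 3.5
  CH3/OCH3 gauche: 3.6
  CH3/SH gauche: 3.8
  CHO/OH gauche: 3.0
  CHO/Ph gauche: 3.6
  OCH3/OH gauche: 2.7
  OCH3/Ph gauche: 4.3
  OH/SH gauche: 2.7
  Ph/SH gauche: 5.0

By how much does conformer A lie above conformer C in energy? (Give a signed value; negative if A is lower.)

A is staggered. SH at 0° is gauche with Ph at 60° (5.0); SH at 0° is gauche with CH3 at 300° (3.8); CHO at 120° is gauche with Ph at 60° (3.6); CHO at 120° is gauche with OH at 180° (3.0); OCH3 at 240° is gauche with OH at 180° (2.7); OCH3 at 240° is gauche with CH3 at 300° (3.6). Total 21.7 kJ/mol.
C is staggered. SH at 0° is gauche with Ph at 300° (5.0); SH at 0° is gauche with OH at 60° (2.7); CHO at 120° is gauche with OH at 60° (3.0); CHO at 120° is gauche with CH3 at 180° (3.5); OCH3 at 240° is gauche with Ph at 300° (4.3); OCH3 at 240° is gauche with CH3 at 180° (3.6). Total 22.1 kJ/mol.
E(A) − E(C) = 21.7 − 22.1 = -0.4 kJ/mol.

-0.4 kJ/mol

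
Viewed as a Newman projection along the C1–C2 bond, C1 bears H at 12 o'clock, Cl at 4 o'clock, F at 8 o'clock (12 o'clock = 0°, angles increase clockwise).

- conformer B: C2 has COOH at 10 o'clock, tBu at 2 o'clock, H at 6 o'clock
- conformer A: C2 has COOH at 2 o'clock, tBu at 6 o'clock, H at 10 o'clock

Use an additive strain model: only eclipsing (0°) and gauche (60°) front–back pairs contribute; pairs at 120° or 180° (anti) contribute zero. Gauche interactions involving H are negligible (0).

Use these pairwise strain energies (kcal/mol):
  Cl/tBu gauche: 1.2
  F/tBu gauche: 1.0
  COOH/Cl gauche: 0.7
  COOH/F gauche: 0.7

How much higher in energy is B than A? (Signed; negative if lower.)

B is staggered. Cl at 120° is gauche with tBu at 60° (1.2); F at 240° is gauche with COOH at 300° (0.7). Total 1.9 kcal/mol.
A is staggered. Cl at 120° is gauche with COOH at 60° (0.7); Cl at 120° is gauche with tBu at 180° (1.2); F at 240° is gauche with tBu at 180° (1.0). Total 2.9 kcal/mol.
E(B) − E(A) = 1.9 − 2.9 = -1.0 kcal/mol.

-1.0 kcal/mol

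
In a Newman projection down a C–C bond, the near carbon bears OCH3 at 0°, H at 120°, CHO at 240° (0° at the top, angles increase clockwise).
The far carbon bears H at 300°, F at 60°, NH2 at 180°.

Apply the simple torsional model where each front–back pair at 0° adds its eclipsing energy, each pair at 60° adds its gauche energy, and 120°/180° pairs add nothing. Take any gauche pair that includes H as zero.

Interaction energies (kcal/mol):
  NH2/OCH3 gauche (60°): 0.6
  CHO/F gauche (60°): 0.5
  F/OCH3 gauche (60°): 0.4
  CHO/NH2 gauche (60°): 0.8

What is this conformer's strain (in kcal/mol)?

This conformer is staggered. OCH3 at 0° is gauche with F at 60° (0.4); CHO at 240° is gauche with NH2 at 180° (0.8). Total 1.2 kcal/mol.

1.2 kcal/mol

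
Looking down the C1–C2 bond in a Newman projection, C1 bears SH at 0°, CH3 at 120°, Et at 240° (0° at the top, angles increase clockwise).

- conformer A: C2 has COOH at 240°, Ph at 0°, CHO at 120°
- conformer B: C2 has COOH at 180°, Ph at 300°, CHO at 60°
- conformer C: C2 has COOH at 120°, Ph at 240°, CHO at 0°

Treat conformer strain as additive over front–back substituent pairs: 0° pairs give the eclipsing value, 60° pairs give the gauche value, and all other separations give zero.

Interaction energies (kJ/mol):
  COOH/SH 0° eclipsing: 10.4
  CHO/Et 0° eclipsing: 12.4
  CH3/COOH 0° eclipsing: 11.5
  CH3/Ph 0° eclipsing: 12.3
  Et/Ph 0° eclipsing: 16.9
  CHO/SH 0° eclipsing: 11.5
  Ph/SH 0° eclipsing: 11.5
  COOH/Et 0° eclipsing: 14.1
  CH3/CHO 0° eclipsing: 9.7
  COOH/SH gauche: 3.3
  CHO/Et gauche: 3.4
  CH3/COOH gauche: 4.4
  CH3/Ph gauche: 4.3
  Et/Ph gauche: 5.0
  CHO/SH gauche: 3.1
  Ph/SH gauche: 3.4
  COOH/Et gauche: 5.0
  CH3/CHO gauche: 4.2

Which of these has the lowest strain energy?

B

A (eclipsed): SH(0°)/Ph(0°) eclipsed 11.5; CH3(120°)/CHO(120°) eclipsed 9.7; Et(240°)/COOH(240°) eclipsed 14.1 → 35.3 kJ/mol.
B (staggered): SH(0°)/Ph(300°) gauche 3.4; SH(0°)/CHO(60°) gauche 3.1; CH3(120°)/COOH(180°) gauche 4.4; CH3(120°)/CHO(60°) gauche 4.2; Et(240°)/COOH(180°) gauche 5.0; Et(240°)/Ph(300°) gauche 5.0 → 25.1 kJ/mol.
C (eclipsed): SH(0°)/CHO(0°) eclipsed 11.5; CH3(120°)/COOH(120°) eclipsed 11.5; Et(240°)/Ph(240°) eclipsed 16.9 → 39.9 kJ/mol.
B has the lowest total (25.1 kJ/mol).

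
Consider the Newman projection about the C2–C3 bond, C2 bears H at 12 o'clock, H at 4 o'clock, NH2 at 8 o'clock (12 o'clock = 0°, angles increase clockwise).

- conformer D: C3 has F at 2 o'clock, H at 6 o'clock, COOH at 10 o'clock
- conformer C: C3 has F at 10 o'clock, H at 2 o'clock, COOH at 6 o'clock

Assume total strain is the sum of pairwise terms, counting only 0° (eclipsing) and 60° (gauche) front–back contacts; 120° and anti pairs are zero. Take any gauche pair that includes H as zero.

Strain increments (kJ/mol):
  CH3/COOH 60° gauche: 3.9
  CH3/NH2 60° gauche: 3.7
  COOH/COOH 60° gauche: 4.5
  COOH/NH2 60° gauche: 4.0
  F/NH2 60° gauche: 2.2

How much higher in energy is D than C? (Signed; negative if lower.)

-2.2 kJ/mol

D (staggered): NH2–COOH gauche; 4.0 = 4.0 kJ/mol.
C (staggered): NH2–F gauche, NH2–COOH gauche; 2.2 + 4.0 = 6.2 kJ/mol.
E(D) − E(C) = 4.0 − 6.2 = -2.2 kJ/mol.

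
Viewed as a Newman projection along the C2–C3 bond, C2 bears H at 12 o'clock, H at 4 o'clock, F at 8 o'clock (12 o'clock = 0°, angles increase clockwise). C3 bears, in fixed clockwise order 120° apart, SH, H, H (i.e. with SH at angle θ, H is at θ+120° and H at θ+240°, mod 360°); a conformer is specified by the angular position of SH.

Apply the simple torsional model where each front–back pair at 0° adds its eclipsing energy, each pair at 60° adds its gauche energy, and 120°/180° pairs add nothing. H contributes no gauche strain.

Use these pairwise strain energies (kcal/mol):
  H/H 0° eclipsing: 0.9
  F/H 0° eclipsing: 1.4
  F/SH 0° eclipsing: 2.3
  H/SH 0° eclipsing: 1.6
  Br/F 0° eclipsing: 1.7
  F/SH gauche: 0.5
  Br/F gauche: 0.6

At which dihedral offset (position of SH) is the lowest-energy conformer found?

SH at 0° (eclipsed): H–SH eclipsed, H–H eclipsed, F–H eclipsed; 1.6 + 0.9 + 1.4 = 3.9 kcal/mol.
SH at 60° (staggered): no non-H gauche contacts → 0.0 kcal/mol.
SH at 120° (eclipsed): H–H eclipsed, H–SH eclipsed, F–H eclipsed; 0.9 + 1.6 + 1.4 = 3.9 kcal/mol.
SH at 180° (staggered): F–SH gauche; 0.5 = 0.5 kcal/mol.
SH at 240° (eclipsed): H–H eclipsed, H–H eclipsed, F–SH eclipsed; 0.9 + 0.9 + 2.3 = 4.1 kcal/mol.
SH at 300° (staggered): F–SH gauche; 0.5 = 0.5 kcal/mol.
The minimum (0.0 kcal/mol) occurs with SH at 60°.

60°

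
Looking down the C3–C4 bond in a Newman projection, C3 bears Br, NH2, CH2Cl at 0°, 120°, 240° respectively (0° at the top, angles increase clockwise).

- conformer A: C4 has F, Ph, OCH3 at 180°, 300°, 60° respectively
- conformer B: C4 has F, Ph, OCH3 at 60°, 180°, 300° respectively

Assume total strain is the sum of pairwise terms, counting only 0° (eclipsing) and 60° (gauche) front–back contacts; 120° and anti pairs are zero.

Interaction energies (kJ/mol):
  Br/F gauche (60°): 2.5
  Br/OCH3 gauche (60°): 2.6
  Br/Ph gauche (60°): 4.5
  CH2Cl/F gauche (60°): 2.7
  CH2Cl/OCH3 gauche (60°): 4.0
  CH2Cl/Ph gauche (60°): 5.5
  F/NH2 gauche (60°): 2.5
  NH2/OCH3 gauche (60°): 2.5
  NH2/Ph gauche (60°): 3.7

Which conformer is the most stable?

A (staggered): Br–Ph gauche, Br–OCH3 gauche, NH2–F gauche, NH2–OCH3 gauche, CH2Cl–F gauche, CH2Cl–Ph gauche; 4.5 + 2.6 + 2.5 + 2.5 + 2.7 + 5.5 = 20.3 kJ/mol.
B (staggered): Br–F gauche, Br–OCH3 gauche, NH2–F gauche, NH2–Ph gauche, CH2Cl–Ph gauche, CH2Cl–OCH3 gauche; 2.5 + 2.6 + 2.5 + 3.7 + 5.5 + 4.0 = 20.8 kJ/mol.
A has the lowest total (20.3 kJ/mol).

A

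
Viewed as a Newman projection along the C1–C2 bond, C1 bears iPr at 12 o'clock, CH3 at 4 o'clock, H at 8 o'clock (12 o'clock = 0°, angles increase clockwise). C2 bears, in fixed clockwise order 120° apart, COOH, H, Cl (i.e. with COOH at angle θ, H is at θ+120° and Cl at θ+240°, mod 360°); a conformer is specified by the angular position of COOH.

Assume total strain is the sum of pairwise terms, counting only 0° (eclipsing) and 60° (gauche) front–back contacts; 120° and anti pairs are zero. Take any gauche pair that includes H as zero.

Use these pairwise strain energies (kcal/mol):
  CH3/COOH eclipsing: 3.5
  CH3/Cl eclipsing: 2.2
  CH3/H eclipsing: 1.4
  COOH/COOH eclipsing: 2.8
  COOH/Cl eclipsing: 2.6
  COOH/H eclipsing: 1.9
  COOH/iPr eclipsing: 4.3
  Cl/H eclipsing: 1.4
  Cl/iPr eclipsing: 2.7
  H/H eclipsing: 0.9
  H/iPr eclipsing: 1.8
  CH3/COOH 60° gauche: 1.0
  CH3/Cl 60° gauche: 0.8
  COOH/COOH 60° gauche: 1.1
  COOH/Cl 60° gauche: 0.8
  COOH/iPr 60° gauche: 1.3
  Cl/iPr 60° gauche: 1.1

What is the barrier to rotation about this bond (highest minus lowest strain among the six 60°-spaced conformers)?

COOH at 0° (eclipsed): iPr–COOH eclipsed, CH3–H eclipsed, H–Cl eclipsed; 4.3 + 1.4 + 1.4 = 7.1 kcal/mol.
COOH at 60° (staggered): iPr–COOH gauche, iPr–Cl gauche, CH3–COOH gauche; 1.3 + 1.1 + 1.0 = 3.4 kcal/mol.
COOH at 120° (eclipsed): iPr–Cl eclipsed, CH3–COOH eclipsed, H–H eclipsed; 2.7 + 3.5 + 0.9 = 7.1 kcal/mol.
COOH at 180° (staggered): iPr–Cl gauche, CH3–COOH gauche, CH3–Cl gauche; 1.1 + 1.0 + 0.8 = 2.9 kcal/mol.
COOH at 240° (eclipsed): iPr–H eclipsed, CH3–Cl eclipsed, H–COOH eclipsed; 1.8 + 2.2 + 1.9 = 5.9 kcal/mol.
COOH at 300° (staggered): iPr–COOH gauche, CH3–Cl gauche; 1.3 + 0.8 = 2.1 kcal/mol.
Max at 0° (7.1 kcal/mol), min at 300° (2.1 kcal/mol); barrier = 5.0 kcal/mol.

5.0 kcal/mol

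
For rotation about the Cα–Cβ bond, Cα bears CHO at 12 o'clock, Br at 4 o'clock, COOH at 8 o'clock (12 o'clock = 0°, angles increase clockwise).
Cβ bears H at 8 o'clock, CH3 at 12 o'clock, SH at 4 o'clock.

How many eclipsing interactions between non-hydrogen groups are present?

Non-H eclipsing pairs: CHO(0°)/CH3(0°); Br(120°)/SH(120°) — 2 interactions.

2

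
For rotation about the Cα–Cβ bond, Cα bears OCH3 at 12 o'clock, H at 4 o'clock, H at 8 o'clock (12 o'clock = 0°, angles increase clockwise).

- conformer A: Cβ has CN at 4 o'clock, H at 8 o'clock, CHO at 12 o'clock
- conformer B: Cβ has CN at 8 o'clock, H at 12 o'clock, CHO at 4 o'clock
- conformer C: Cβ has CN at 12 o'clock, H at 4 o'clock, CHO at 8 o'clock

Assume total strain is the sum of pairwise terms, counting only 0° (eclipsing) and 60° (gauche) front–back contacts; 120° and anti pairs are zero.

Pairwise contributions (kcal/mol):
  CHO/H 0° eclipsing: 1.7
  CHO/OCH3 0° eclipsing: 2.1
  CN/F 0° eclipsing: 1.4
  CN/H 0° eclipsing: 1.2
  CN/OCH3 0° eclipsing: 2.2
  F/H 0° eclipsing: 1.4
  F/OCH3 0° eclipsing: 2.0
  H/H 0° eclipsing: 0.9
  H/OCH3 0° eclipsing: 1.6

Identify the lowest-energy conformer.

A

A (eclipsed): OCH3–CHO eclipsed, H–CN eclipsed, H–H eclipsed; 2.1 + 1.2 + 0.9 = 4.2 kcal/mol.
B (eclipsed): OCH3–H eclipsed, H–CHO eclipsed, H–CN eclipsed; 1.6 + 1.7 + 1.2 = 4.5 kcal/mol.
C (eclipsed): OCH3–CN eclipsed, H–H eclipsed, H–CHO eclipsed; 2.2 + 0.9 + 1.7 = 4.8 kcal/mol.
A has the lowest total (4.2 kcal/mol).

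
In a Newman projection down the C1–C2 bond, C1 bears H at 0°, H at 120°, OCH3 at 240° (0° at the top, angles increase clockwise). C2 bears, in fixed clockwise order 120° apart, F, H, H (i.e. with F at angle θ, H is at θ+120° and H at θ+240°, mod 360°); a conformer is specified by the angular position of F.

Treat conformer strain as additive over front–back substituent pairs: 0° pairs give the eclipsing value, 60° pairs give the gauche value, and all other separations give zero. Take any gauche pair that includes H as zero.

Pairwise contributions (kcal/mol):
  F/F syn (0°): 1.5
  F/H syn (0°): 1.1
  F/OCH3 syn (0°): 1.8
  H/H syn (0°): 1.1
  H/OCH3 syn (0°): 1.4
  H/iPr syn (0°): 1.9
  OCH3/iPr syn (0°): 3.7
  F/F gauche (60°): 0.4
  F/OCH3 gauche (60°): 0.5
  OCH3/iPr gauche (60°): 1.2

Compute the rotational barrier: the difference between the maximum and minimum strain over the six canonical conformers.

4.0 kcal/mol

F at 0° is eclipsed. H at 0° is eclipsed with F at 0° (1.1); H at 120° is eclipsed with H at 120° (1.1); OCH3 at 240° is eclipsed with H at 240° (1.4). Total 3.6 kcal/mol.
F at 60° (staggered): no non-H gauche contacts → 0.0 kcal/mol.
F at 120° is eclipsed. H at 0° is eclipsed with H at 0° (1.1); H at 120° is eclipsed with F at 120° (1.1); OCH3 at 240° is eclipsed with H at 240° (1.4). Total 3.6 kcal/mol.
F at 180° is staggered. OCH3 at 240° is gauche with F at 180° (0.5). Total 0.5 kcal/mol.
F at 240° is eclipsed. H at 0° is eclipsed with H at 0° (1.1); H at 120° is eclipsed with H at 120° (1.1); OCH3 at 240° is eclipsed with F at 240° (1.8). Total 4.0 kcal/mol.
F at 300° is staggered. OCH3 at 240° is gauche with F at 300° (0.5). Total 0.5 kcal/mol.
Max at 240° (4.0 kcal/mol), min at 60° (0.0 kcal/mol); barrier = 4.0 kcal/mol.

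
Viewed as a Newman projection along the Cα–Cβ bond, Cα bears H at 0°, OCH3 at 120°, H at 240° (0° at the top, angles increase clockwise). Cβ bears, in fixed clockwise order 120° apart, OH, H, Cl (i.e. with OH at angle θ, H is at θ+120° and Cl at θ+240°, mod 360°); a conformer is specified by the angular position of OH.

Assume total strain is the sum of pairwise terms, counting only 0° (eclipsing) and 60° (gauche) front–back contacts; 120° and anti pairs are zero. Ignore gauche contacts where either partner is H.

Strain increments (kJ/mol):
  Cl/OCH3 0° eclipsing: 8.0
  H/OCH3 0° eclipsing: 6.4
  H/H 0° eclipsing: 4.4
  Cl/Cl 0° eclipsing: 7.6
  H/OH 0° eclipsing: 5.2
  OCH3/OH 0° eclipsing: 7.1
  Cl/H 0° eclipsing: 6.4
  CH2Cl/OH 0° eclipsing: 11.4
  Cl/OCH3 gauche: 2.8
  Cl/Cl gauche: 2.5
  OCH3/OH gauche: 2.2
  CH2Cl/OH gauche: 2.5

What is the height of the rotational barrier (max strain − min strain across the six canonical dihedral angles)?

15.8 kJ/mol

OH at 0° is eclipsed. H at 0° is eclipsed with OH at 0° (5.2); OCH3 at 120° is eclipsed with H at 120° (6.4); H at 240° is eclipsed with Cl at 240° (6.4). Total 18.0 kJ/mol.
OH at 60° is staggered. OCH3 at 120° is gauche with OH at 60° (2.2). Total 2.2 kJ/mol.
OH at 120° is eclipsed. H at 0° is eclipsed with Cl at 0° (6.4); OCH3 at 120° is eclipsed with OH at 120° (7.1); H at 240° is eclipsed with H at 240° (4.4). Total 17.9 kJ/mol.
OH at 180° is staggered. OCH3 at 120° is gauche with OH at 180° (2.2); OCH3 at 120° is gauche with Cl at 60° (2.8). Total 5.0 kJ/mol.
OH at 240° is eclipsed. H at 0° is eclipsed with H at 0° (4.4); OCH3 at 120° is eclipsed with Cl at 120° (8.0); H at 240° is eclipsed with OH at 240° (5.2). Total 17.6 kJ/mol.
OH at 300° is staggered. OCH3 at 120° is gauche with Cl at 180° (2.8). Total 2.8 kJ/mol.
Max at 0° (18.0 kJ/mol), min at 60° (2.2 kJ/mol); barrier = 15.8 kJ/mol.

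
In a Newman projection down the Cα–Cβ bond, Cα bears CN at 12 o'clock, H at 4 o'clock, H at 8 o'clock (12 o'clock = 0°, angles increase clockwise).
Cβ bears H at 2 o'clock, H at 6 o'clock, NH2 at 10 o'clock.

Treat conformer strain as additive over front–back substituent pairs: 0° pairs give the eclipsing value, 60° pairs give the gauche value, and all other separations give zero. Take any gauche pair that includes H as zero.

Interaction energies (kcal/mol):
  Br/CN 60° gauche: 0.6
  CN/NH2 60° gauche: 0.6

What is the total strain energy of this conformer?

This conformer is staggered. CN at 0° is gauche with NH2 at 300° (0.6). Total 0.6 kcal/mol.

0.6 kcal/mol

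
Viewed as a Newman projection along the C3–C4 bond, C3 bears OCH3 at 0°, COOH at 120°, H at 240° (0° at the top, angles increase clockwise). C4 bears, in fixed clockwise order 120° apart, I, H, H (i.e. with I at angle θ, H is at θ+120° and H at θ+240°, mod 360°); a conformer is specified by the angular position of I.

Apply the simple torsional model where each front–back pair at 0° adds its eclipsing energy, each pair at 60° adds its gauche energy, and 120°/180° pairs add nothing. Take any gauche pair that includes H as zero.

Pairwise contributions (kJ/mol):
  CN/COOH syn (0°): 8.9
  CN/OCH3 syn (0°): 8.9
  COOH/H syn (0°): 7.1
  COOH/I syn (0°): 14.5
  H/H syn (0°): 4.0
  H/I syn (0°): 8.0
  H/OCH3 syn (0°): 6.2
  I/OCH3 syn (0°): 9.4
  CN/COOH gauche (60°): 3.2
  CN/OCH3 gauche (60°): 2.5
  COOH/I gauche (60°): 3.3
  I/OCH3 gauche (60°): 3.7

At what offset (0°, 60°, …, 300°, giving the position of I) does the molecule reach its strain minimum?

I at 0° is eclipsed. OCH3 at 0° is eclipsed with I at 0° (9.4); COOH at 120° is eclipsed with H at 120° (7.1); H at 240° is eclipsed with H at 240° (4.0). Total 20.5 kJ/mol.
I at 60° is staggered. OCH3 at 0° is gauche with I at 60° (3.7); COOH at 120° is gauche with I at 60° (3.3). Total 7.0 kJ/mol.
I at 120° is eclipsed. OCH3 at 0° is eclipsed with H at 0° (6.2); COOH at 120° is eclipsed with I at 120° (14.5); H at 240° is eclipsed with H at 240° (4.0). Total 24.7 kJ/mol.
I at 180° is staggered. COOH at 120° is gauche with I at 180° (3.3). Total 3.3 kJ/mol.
I at 240° is eclipsed. OCH3 at 0° is eclipsed with H at 0° (6.2); COOH at 120° is eclipsed with H at 120° (7.1); H at 240° is eclipsed with I at 240° (8.0). Total 21.3 kJ/mol.
I at 300° is staggered. OCH3 at 0° is gauche with I at 300° (3.7). Total 3.7 kJ/mol.
The minimum (3.3 kJ/mol) occurs with I at 180°.

180°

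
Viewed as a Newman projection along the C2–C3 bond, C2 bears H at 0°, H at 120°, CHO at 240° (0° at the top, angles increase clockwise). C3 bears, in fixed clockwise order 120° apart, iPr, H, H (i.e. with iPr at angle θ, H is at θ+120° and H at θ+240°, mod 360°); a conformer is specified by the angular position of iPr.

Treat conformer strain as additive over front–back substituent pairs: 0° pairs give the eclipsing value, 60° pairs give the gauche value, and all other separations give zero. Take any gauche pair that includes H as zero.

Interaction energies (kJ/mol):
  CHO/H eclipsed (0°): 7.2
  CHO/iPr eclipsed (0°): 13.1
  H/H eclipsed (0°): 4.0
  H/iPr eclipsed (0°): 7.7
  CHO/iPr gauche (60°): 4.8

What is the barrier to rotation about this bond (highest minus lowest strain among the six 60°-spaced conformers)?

21.1 kJ/mol

iPr at 0° is eclipsed. H at 0° is eclipsed with iPr at 0° (7.7); H at 120° is eclipsed with H at 120° (4.0); CHO at 240° is eclipsed with H at 240° (7.2). Total 18.9 kJ/mol.
iPr at 60° (staggered): no non-H gauche contacts → 0.0 kJ/mol.
iPr at 120° is eclipsed. H at 0° is eclipsed with H at 0° (4.0); H at 120° is eclipsed with iPr at 120° (7.7); CHO at 240° is eclipsed with H at 240° (7.2). Total 18.9 kJ/mol.
iPr at 180° is staggered. CHO at 240° is gauche with iPr at 180° (4.8). Total 4.8 kJ/mol.
iPr at 240° is eclipsed. H at 0° is eclipsed with H at 0° (4.0); H at 120° is eclipsed with H at 120° (4.0); CHO at 240° is eclipsed with iPr at 240° (13.1). Total 21.1 kJ/mol.
iPr at 300° is staggered. CHO at 240° is gauche with iPr at 300° (4.8). Total 4.8 kJ/mol.
Max at 240° (21.1 kJ/mol), min at 60° (0.0 kJ/mol); barrier = 21.1 kJ/mol.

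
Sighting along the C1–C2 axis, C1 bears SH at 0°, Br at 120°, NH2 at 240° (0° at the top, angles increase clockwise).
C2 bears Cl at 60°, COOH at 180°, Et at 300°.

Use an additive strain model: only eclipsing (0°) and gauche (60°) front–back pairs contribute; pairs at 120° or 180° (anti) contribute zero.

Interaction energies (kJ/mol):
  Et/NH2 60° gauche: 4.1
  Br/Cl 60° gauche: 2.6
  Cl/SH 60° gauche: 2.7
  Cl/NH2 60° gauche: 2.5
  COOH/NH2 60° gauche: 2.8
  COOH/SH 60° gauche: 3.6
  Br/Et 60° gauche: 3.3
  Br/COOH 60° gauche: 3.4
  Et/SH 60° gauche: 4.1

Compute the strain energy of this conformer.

This conformer (staggered): SH–Cl gauche, SH–Et gauche, Br–Cl gauche, Br–COOH gauche, NH2–COOH gauche, NH2–Et gauche; 2.7 + 4.1 + 2.6 + 3.4 + 2.8 + 4.1 = 19.7 kJ/mol.

19.7 kJ/mol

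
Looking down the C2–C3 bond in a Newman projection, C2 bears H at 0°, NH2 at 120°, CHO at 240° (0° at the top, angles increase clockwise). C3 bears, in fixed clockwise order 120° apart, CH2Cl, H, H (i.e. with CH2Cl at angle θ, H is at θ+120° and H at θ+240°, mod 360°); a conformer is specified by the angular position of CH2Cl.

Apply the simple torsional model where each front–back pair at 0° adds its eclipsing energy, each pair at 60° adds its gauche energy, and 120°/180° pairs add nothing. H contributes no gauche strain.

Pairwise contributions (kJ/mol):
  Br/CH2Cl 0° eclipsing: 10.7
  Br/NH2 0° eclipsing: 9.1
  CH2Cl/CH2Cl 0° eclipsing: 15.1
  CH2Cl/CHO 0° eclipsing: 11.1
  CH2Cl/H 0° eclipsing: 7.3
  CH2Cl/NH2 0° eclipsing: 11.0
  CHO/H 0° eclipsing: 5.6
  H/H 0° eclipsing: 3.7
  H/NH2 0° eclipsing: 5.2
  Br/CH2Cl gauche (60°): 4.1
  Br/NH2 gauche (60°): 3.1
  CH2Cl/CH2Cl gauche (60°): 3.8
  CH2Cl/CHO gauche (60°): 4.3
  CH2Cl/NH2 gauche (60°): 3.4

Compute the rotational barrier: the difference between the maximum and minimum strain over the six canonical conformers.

CH2Cl at 0° (eclipsed): H(0°)/CH2Cl(0°) eclipsed 7.3; NH2(120°)/H(120°) eclipsed 5.2; CHO(240°)/H(240°) eclipsed 5.6 → 18.1 kJ/mol.
CH2Cl at 60° (staggered): NH2(120°)/CH2Cl(60°) gauche 3.4 → 3.4 kJ/mol.
CH2Cl at 120° (eclipsed): H(0°)/H(0°) eclipsed 3.7; NH2(120°)/CH2Cl(120°) eclipsed 11.0; CHO(240°)/H(240°) eclipsed 5.6 → 20.3 kJ/mol.
CH2Cl at 180° (staggered): NH2(120°)/CH2Cl(180°) gauche 3.4; CHO(240°)/CH2Cl(180°) gauche 4.3 → 7.7 kJ/mol.
CH2Cl at 240° (eclipsed): H(0°)/H(0°) eclipsed 3.7; NH2(120°)/H(120°) eclipsed 5.2; CHO(240°)/CH2Cl(240°) eclipsed 11.1 → 20.0 kJ/mol.
CH2Cl at 300° (staggered): CHO(240°)/CH2Cl(300°) gauche 4.3 → 4.3 kJ/mol.
Max at 120° (20.3 kJ/mol), min at 60° (3.4 kJ/mol); barrier = 16.9 kJ/mol.

16.9 kJ/mol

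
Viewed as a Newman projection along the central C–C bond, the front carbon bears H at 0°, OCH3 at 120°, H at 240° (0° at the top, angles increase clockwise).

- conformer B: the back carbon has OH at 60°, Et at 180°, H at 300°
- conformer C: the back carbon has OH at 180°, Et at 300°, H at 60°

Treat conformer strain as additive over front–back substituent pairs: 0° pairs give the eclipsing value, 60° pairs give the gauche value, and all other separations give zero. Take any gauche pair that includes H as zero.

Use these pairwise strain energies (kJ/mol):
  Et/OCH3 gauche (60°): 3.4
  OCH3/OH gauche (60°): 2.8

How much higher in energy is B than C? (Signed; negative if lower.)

B is staggered. OCH3 at 120° is gauche with OH at 60° (2.8); OCH3 at 120° is gauche with Et at 180° (3.4). Total 6.2 kJ/mol.
C is staggered. OCH3 at 120° is gauche with OH at 180° (2.8). Total 2.8 kJ/mol.
E(B) − E(C) = 6.2 − 2.8 = +3.4 kJ/mol.

+3.4 kJ/mol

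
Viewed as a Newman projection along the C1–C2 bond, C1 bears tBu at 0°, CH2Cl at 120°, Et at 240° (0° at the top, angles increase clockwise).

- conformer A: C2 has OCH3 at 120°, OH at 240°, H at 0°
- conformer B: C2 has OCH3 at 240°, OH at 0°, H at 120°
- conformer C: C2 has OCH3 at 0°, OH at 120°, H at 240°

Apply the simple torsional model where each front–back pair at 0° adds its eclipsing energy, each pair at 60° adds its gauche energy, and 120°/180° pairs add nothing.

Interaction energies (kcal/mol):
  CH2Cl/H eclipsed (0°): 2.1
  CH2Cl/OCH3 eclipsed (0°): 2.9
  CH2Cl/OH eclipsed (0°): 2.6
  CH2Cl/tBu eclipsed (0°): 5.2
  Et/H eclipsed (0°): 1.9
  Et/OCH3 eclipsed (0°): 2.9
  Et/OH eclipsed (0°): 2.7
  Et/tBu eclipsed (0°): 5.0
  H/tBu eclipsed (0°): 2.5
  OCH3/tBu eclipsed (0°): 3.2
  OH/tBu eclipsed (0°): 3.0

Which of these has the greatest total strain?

A

A is eclipsed. tBu at 0° is eclipsed with H at 0° (2.5); CH2Cl at 120° is eclipsed with OCH3 at 120° (2.9); Et at 240° is eclipsed with OH at 240° (2.7). Total 8.1 kcal/mol.
B is eclipsed. tBu at 0° is eclipsed with OH at 0° (3.0); CH2Cl at 120° is eclipsed with H at 120° (2.1); Et at 240° is eclipsed with OCH3 at 240° (2.9). Total 8.0 kcal/mol.
C is eclipsed. tBu at 0° is eclipsed with OCH3 at 0° (3.2); CH2Cl at 120° is eclipsed with OH at 120° (2.6); Et at 240° is eclipsed with H at 240° (1.9). Total 7.7 kcal/mol.
A has the highest total (8.1 kcal/mol).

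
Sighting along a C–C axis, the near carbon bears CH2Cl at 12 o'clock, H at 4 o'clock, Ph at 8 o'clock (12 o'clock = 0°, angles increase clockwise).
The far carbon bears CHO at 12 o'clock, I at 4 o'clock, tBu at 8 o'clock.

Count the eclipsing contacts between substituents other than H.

2

Non-H eclipsing pairs: CH2Cl(0°)/CHO(0°); Ph(240°)/tBu(240°) — 2 interactions.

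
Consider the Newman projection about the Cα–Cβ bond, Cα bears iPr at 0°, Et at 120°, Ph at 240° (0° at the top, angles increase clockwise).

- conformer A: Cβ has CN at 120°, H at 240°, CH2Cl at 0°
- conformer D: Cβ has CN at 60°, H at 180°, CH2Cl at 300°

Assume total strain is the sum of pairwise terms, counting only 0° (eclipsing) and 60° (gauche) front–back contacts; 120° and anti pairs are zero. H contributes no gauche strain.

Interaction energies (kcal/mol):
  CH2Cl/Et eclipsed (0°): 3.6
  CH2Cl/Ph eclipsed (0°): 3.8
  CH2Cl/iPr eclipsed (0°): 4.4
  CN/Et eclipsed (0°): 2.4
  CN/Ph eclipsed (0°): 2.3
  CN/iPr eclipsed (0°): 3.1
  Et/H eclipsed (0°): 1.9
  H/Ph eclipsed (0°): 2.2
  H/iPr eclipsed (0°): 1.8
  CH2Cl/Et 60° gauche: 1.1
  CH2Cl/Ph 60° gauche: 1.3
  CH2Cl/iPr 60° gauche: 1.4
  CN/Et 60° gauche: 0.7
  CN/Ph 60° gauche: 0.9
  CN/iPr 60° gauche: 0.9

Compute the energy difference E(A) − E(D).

A (eclipsed): iPr–CH2Cl eclipsed, Et–CN eclipsed, Ph–H eclipsed; 4.4 + 2.4 + 2.2 = 9.0 kcal/mol.
D (staggered): iPr–CN gauche, iPr–CH2Cl gauche, Et–CN gauche, Ph–CH2Cl gauche; 0.9 + 1.4 + 0.7 + 1.3 = 4.3 kcal/mol.
E(A) − E(D) = 9.0 − 4.3 = +4.7 kcal/mol.

+4.7 kcal/mol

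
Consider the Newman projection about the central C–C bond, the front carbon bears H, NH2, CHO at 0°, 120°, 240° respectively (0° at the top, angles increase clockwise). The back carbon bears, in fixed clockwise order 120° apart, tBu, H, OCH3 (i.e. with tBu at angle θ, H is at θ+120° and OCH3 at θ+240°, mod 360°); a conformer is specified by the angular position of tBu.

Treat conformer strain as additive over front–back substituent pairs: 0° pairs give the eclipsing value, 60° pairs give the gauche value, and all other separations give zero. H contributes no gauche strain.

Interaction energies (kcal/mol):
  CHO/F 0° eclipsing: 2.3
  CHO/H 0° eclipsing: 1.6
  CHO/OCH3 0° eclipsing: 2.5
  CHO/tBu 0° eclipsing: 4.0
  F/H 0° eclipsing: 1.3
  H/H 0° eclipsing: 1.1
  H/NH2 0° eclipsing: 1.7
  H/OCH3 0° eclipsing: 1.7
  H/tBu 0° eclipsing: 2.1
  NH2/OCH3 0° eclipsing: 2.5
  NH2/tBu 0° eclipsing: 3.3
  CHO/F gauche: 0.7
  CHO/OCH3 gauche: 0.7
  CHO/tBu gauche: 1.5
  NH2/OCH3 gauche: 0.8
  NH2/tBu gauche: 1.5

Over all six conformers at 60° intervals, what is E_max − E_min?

tBu at 0° (eclipsed): H–tBu eclipsed, NH2–H eclipsed, CHO–OCH3 eclipsed; 2.1 + 1.7 + 2.5 = 6.3 kcal/mol.
tBu at 60° (staggered): NH2–tBu gauche, CHO–OCH3 gauche; 1.5 + 0.7 = 2.2 kcal/mol.
tBu at 120° (eclipsed): H–OCH3 eclipsed, NH2–tBu eclipsed, CHO–H eclipsed; 1.7 + 3.3 + 1.6 = 6.6 kcal/mol.
tBu at 180° (staggered): NH2–tBu gauche, NH2–OCH3 gauche, CHO–tBu gauche; 1.5 + 0.8 + 1.5 = 3.8 kcal/mol.
tBu at 240° (eclipsed): H–H eclipsed, NH2–OCH3 eclipsed, CHO–tBu eclipsed; 1.1 + 2.5 + 4.0 = 7.6 kcal/mol.
tBu at 300° (staggered): NH2–OCH3 gauche, CHO–tBu gauche, CHO–OCH3 gauche; 0.8 + 1.5 + 0.7 = 3.0 kcal/mol.
Max at 240° (7.6 kcal/mol), min at 60° (2.2 kcal/mol); barrier = 5.4 kcal/mol.

5.4 kcal/mol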